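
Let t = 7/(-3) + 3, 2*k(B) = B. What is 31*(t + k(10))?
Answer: 527/3 ≈ 175.67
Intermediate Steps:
k(B) = B/2
t = ⅔ (t = -⅓*7 + 3 = -7/3 + 3 = ⅔ ≈ 0.66667)
31*(t + k(10)) = 31*(⅔ + (½)*10) = 31*(⅔ + 5) = 31*(17/3) = 527/3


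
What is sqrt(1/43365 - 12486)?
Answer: I*sqrt(479188019265)/6195 ≈ 111.74*I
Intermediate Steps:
sqrt(1/43365 - 12486) = sqrt(-541455389/43365) = I*sqrt(479188019265)/6195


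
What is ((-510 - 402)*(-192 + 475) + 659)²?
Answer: 66273808969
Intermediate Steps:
((-510 - 402)*(-192 + 475) + 659)² = (-912*283 + 659)² = (-258096 + 659)² = (-257437)² = 66273808969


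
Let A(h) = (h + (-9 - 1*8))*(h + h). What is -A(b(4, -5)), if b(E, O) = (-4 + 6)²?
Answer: 104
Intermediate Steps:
b(E, O) = 4 (b(E, O) = 2² = 4)
A(h) = 2*h*(-17 + h) (A(h) = (h + (-9 - 8))*(2*h) = (h - 17)*(2*h) = (-17 + h)*(2*h) = 2*h*(-17 + h))
-A(b(4, -5)) = -2*4*(-17 + 4) = -2*4*(-13) = -1*(-104) = 104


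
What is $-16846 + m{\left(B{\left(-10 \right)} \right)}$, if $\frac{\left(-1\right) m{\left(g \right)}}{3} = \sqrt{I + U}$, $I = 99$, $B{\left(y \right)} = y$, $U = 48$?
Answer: $-16846 - 21 \sqrt{3} \approx -16882.0$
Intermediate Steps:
$m{\left(g \right)} = - 21 \sqrt{3}$ ($m{\left(g \right)} = - 3 \sqrt{99 + 48} = - 3 \sqrt{147} = - 3 \cdot 7 \sqrt{3} = - 21 \sqrt{3}$)
$-16846 + m{\left(B{\left(-10 \right)} \right)} = -16846 - 21 \sqrt{3}$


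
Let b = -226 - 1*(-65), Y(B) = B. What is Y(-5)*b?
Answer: 805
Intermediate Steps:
b = -161 (b = -226 + 65 = -161)
Y(-5)*b = -5*(-161) = 805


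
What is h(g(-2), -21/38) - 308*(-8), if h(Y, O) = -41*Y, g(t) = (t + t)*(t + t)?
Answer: 1808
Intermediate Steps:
g(t) = 4*t**2 (g(t) = (2*t)*(2*t) = 4*t**2)
h(g(-2), -21/38) - 308*(-8) = -164*(-2)**2 - 308*(-8) = -164*4 - 1*(-2464) = -41*16 + 2464 = -656 + 2464 = 1808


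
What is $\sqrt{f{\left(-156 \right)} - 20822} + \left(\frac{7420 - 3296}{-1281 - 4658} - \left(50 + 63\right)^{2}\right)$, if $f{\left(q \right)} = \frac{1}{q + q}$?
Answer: $- \frac{75839215}{5939} + \frac{i \sqrt{506724270}}{156} \approx -12770.0 + 144.3 i$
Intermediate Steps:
$f{\left(q \right)} = \frac{1}{2 q}$
$\sqrt{f{\left(-156 \right)} - 20822} + \left(\frac{7420 - 3296}{-1281 - 4658} - \left(50 + 63\right)^{2}\right) = \sqrt{\frac{1}{2 \left(-156\right)} - 20822} + \left(\frac{7420 - 3296}{-1281 - 4658} - \left(50 + 63\right)^{2}\right) = \sqrt{\frac{1}{2} \left(- \frac{1}{156}\right) - 20822} + \left(\frac{4124}{-5939} - 113^{2}\right) = \sqrt{- \frac{1}{312} - 20822} + \left(4124 \left(- \frac{1}{5939}\right) - 12769\right) = \sqrt{- \frac{6496465}{312}} - \frac{75839215}{5939} = \frac{i \sqrt{506724270}}{156} - \frac{75839215}{5939} = - \frac{75839215}{5939} + \frac{i \sqrt{506724270}}{156}$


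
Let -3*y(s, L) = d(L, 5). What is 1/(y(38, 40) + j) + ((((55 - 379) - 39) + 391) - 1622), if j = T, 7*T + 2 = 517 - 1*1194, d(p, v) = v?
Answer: -471827/296 ≈ -1594.0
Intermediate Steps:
y(s, L) = -5/3 (y(s, L) = -⅓*5 = -5/3)
T = -97 (T = -2/7 + (517 - 1*1194)/7 = -2/7 + (517 - 1194)/7 = -2/7 + (⅐)*(-677) = -2/7 - 677/7 = -97)
j = -97
1/(y(38, 40) + j) + ((((55 - 379) - 39) + 391) - 1622) = 1/(-5/3 - 97) + ((((55 - 379) - 39) + 391) - 1622) = 1/(-296/3) + (((-324 - 39) + 391) - 1622) = -3/296 + ((-363 + 391) - 1622) = -3/296 + (28 - 1622) = -3/296 - 1594 = -471827/296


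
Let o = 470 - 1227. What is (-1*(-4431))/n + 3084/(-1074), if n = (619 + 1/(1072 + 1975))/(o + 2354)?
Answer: 183740017975/16076706 ≈ 11429.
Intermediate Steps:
o = -757
n = 1886094/4866059 (n = (619 + 1/(1072 + 1975))/(-757 + 2354) = (619 + 1/3047)/1597 = (619 + 1/3047)*(1/1597) = (1886094/3047)*(1/1597) = 1886094/4866059 ≈ 0.38760)
(-1*(-4431))/n + 3084/(-1074) = (-1*(-4431))/(1886094/4866059) + 3084/(-1074) = 4431*(4866059/1886094) + 3084*(-1/1074) = 1026738449/89814 - 514/179 = 183740017975/16076706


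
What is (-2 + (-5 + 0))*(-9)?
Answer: 63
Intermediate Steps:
(-2 + (-5 + 0))*(-9) = (-2 - 5)*(-9) = -7*(-9) = 63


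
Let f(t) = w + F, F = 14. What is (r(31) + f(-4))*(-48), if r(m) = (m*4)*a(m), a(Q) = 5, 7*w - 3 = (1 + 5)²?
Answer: -214896/7 ≈ -30699.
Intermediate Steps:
w = 39/7 (w = 3/7 + (1 + 5)²/7 = 3/7 + (⅐)*6² = 3/7 + (⅐)*36 = 3/7 + 36/7 = 39/7 ≈ 5.5714)
f(t) = 137/7 (f(t) = 39/7 + 14 = 137/7)
r(m) = 20*m (r(m) = (m*4)*5 = (4*m)*5 = 20*m)
(r(31) + f(-4))*(-48) = (20*31 + 137/7)*(-48) = (620 + 137/7)*(-48) = (4477/7)*(-48) = -214896/7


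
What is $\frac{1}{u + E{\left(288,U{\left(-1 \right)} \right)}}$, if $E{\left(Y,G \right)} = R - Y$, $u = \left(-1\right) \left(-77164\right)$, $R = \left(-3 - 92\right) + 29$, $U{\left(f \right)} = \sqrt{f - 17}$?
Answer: $\frac{1}{76810} \approx 1.3019 \cdot 10^{-5}$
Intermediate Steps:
$U{\left(f \right)} = \sqrt{-17 + f}$
$R = -66$ ($R = -95 + 29 = -66$)
$u = 77164$
$E{\left(Y,G \right)} = -66 - Y$
$\frac{1}{u + E{\left(288,U{\left(-1 \right)} \right)}} = \frac{1}{77164 - 354} = \frac{1}{76810}$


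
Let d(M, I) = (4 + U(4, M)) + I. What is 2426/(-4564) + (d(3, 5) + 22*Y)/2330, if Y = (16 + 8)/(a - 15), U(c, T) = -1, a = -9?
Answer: -1429119/2658530 ≈ -0.53756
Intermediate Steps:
d(M, I) = 3 + I (d(M, I) = (4 - 1) + I = 3 + I)
Y = -1 (Y = (16 + 8)/(-9 - 15) = 24/(-24) = 24*(-1/24) = -1)
2426/(-4564) + (d(3, 5) + 22*Y)/2330 = 2426/(-4564) + ((3 + 5) + 22*(-1))/2330 = 2426*(-1/4564) + (8 - 22)*(1/2330) = -1213/2282 - 14*1/2330 = -1213/2282 - 7/1165 = -1429119/2658530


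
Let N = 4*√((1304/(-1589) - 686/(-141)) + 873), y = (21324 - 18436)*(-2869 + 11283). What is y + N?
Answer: 24299632 + 4*√44025845155383/224049 ≈ 2.4300e+7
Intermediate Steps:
y = 24299632 (y = 2888*8414 = 24299632)
N = 4*√44025845155383/224049 (N = 4*√((1304*(-1/1589) - 686*(-1/141)) + 873) = 4*√((-1304/1589 + 686/141) + 873) = 4*√(906190/224049 + 873) = 4*√(196500967/224049) = 4*(√44025845155383/224049) = 4*√44025845155383/224049 ≈ 118.46)
y + N = 24299632 + 4*√44025845155383/224049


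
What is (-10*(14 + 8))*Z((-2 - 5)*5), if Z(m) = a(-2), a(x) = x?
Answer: 440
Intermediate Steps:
Z(m) = -2
(-10*(14 + 8))*Z((-2 - 5)*5) = -10*(14 + 8)*(-2) = -10*22*(-2) = -220*(-2) = 440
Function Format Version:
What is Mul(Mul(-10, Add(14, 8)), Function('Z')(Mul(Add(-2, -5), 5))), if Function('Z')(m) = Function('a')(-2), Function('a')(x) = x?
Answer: 440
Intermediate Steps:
Function('Z')(m) = -2
Mul(Mul(-10, Add(14, 8)), Function('Z')(Mul(Add(-2, -5), 5))) = Mul(Mul(-10, Add(14, 8)), -2) = Mul(Mul(-10, 22), -2) = Mul(-220, -2) = 440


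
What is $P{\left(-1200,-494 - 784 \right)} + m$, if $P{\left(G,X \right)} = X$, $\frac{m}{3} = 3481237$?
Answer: $10442433$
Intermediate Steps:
$m = 10443711$ ($m = 3 \cdot 3481237 = 10443711$)
$P{\left(-1200,-494 - 784 \right)} + m = \left(-494 - 784\right) + 10443711 = -1278 + 10443711 = 10442433$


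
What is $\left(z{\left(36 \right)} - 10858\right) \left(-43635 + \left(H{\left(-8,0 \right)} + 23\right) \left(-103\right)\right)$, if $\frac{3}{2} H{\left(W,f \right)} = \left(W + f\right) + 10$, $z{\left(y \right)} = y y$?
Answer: $\frac{1323610288}{3} \approx 4.412 \cdot 10^{8}$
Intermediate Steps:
$z{\left(y \right)} = y^{2}$
$H{\left(W,f \right)} = \frac{20}{3} + \frac{2 W}{3} + \frac{2 f}{3}$ ($H{\left(W,f \right)} = \frac{2 \left(\left(W + f\right) + 10\right)}{3} = \frac{2 \left(10 + W + f\right)}{3} = \frac{20}{3} + \frac{2 W}{3} + \frac{2 f}{3}$)
$\left(z{\left(36 \right)} - 10858\right) \left(-43635 + \left(H{\left(-8,0 \right)} + 23\right) \left(-103\right)\right) = \left(36^{2} - 10858\right) \left(-43635 + \left(\left(\frac{20}{3} + \frac{2}{3} \left(-8\right) + \frac{2}{3} \cdot 0\right) + 23\right) \left(-103\right)\right) = \left(1296 - 10858\right) \left(-43635 + \left(\left(\frac{20}{3} - \frac{16}{3} + 0\right) + 23\right) \left(-103\right)\right) = - 9562 \left(-43635 + \left(\frac{4}{3} + 23\right) \left(-103\right)\right) = - 9562 \left(-43635 + \frac{73}{3} \left(-103\right)\right) = - 9562 \left(-43635 - \frac{7519}{3}\right) = \left(-9562\right) \left(- \frac{138424}{3}\right) = \frac{1323610288}{3}$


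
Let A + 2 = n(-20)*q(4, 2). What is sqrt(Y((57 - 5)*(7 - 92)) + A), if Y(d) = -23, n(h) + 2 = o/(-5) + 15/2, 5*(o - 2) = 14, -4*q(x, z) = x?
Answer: I*sqrt(2954)/10 ≈ 5.4351*I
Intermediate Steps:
q(x, z) = -x/4
o = 24/5 (o = 2 + (1/5)*14 = 2 + 14/5 = 24/5 ≈ 4.8000)
n(h) = 227/50 (n(h) = -2 + ((24/5)/(-5) + 15/2) = -2 + ((24/5)*(-1/5) + 15*(1/2)) = -2 + (-24/25 + 15/2) = -2 + 327/50 = 227/50)
A = -327/50 (A = -2 + 227*(-1/4*4)/50 = -2 + (227/50)*(-1) = -2 - 227/50 = -327/50 ≈ -6.5400)
sqrt(Y((57 - 5)*(7 - 92)) + A) = sqrt(-23 - 327/50) = sqrt(-1477/50) = I*sqrt(2954)/10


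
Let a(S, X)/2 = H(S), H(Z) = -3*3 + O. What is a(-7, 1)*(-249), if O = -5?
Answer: 6972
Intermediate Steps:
H(Z) = -14 (H(Z) = -3*3 - 5 = -9 - 5 = -14)
a(S, X) = -28 (a(S, X) = 2*(-14) = -28)
a(-7, 1)*(-249) = -28*(-249) = 6972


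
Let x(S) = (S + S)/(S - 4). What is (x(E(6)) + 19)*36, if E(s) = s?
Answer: 900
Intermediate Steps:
x(S) = 2*S/(-4 + S) (x(S) = (2*S)/(-4 + S) = 2*S/(-4 + S))
(x(E(6)) + 19)*36 = (2*6/(-4 + 6) + 19)*36 = (2*6/2 + 19)*36 = (2*6*(½) + 19)*36 = (6 + 19)*36 = 25*36 = 900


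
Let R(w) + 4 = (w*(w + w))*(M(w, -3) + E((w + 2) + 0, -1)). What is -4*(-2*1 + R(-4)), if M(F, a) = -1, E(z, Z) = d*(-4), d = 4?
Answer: 2200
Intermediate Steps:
E(z, Z) = -16 (E(z, Z) = 4*(-4) = -16)
R(w) = -4 - 34*w² (R(w) = -4 + (w*(w + w))*(-1 - 16) = -4 + (w*(2*w))*(-17) = -4 + (2*w²)*(-17) = -4 - 34*w²)
-4*(-2*1 + R(-4)) = -4*(-2*1 + (-4 - 34*(-4)²)) = -4*(-2 + (-4 - 34*16)) = -4*(-2 + (-4 - 544)) = -4*(-2 - 548) = -4*(-550) = 2200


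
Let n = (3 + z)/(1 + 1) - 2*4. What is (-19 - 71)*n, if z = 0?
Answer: 585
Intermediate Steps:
n = -13/2 (n = (3 + 0)/(1 + 1) - 2*4 = 3/2 - 8 = -13/2 ≈ -6.5000)
(-19 - 71)*n = (-19 - 71)*(-13/2) = -90*(-13/2) = 585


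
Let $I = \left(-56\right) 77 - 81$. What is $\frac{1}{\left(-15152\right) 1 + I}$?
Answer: $- \frac{1}{19545} \approx -5.1164 \cdot 10^{-5}$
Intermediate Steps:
$I = -4393$ ($I = -4312 - 81 = -4393$)
$\frac{1}{\left(-15152\right) 1 + I} = \frac{1}{\left(-15152\right) 1 - 4393} = \frac{1}{-15152 - 4393} = \frac{1}{-19545} = - \frac{1}{19545}$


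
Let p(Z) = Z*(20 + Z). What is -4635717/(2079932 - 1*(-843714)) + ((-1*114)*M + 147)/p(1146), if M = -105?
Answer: -93317971555/59192136916 ≈ -1.5765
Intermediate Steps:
-4635717/(2079932 - 1*(-843714)) + ((-1*114)*M + 147)/p(1146) = -4635717/(2079932 - 1*(-843714)) + (-1*114*(-105) + 147)/((1146*(20 + 1146))) = -4635717/(2079932 + 843714) + (-114*(-105) + 147)/((1146*1166)) = -4635717/2923646 + (11970 + 147)/1336236 = -4635717*1/2923646 + 12117*(1/1336236) = -4635717/2923646 + 4039/445412 = -93317971555/59192136916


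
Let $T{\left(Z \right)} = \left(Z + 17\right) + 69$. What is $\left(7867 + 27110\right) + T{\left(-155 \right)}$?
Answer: $34908$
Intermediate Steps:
$T{\left(Z \right)} = 86 + Z$ ($T{\left(Z \right)} = \left(17 + Z\right) + 69 = 86 + Z$)
$\left(7867 + 27110\right) + T{\left(-155 \right)} = \left(7867 + 27110\right) + \left(86 - 155\right) = 34977 - 69 = 34908$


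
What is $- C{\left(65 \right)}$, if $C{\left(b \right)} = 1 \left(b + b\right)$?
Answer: $-130$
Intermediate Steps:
$C{\left(b \right)} = 2 b$ ($C{\left(b \right)} = 1 \cdot 2 b = 2 b$)
$- C{\left(65 \right)} = - 2 \cdot 65 = \left(-1\right) 130 = -130$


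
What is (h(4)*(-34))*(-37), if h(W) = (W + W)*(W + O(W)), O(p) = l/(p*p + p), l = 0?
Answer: 40256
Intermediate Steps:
O(p) = 0 (O(p) = 0/(p*p + p) = 0/(p² + p) = 0/(p + p²) = 0)
h(W) = 2*W² (h(W) = (W + W)*(W + 0) = (2*W)*W = 2*W²)
(h(4)*(-34))*(-37) = ((2*4²)*(-34))*(-37) = ((2*16)*(-34))*(-37) = (32*(-34))*(-37) = -1088*(-37) = 40256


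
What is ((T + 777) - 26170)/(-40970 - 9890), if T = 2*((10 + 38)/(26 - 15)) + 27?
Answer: 27893/55946 ≈ 0.49857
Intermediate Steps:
T = 393/11 (T = 2*(48/11) + 27 = 96/11 + 27 = 393/11 ≈ 35.727)
((T + 777) - 26170)/(-40970 - 9890) = ((393/11 + 777) - 26170)/(-40970 - 9890) = (8940/11 - 26170)/(-50860) = -278930/11*(-1/50860) = 27893/55946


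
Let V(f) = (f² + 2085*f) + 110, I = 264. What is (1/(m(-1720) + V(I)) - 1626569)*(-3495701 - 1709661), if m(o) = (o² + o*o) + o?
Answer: 27666912014293477733/3267663 ≈ 8.4669e+12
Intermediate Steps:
m(o) = o + 2*o² (m(o) = (o² + o²) + o = 2*o² + o = o + 2*o²)
V(f) = 110 + f² + 2085*f
(1/(m(-1720) + V(I)) - 1626569)*(-3495701 - 1709661) = (1/(-1720*(1 + 2*(-1720)) + (110 + 264² + 2085*264)) - 1626569)*(-3495701 - 1709661) = (1/(-1720*(1 - 3440) + (110 + 69696 + 550440)) - 1626569)*(-5205362) = (1/(-1720*(-3439) + 620246) - 1626569)*(-5205362) = (1/(5915080 + 620246) - 1626569)*(-5205362) = (1/6535326 - 1626569)*(-5205362) = -10630158676493/6535326*(-5205362) = 27666912014293477733/3267663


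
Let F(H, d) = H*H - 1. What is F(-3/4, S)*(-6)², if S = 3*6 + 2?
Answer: -63/4 ≈ -15.750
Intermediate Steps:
S = 20 (S = 18 + 2 = 20)
F(H, d) = -1 + H² (F(H, d) = H² - 1 = -1 + H²)
F(-3/4, S)*(-6)² = (-1 + (-3/4)²)*(-6)² = (-1 + (-3*¼)²)*36 = (-1 + (-¾)²)*36 = (-1 + 9/16)*36 = -7/16*36 = -63/4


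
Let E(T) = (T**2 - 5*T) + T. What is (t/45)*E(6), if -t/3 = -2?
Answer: 8/5 ≈ 1.6000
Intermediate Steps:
E(T) = T**2 - 4*T
t = 6 (t = -3*(-2) = 6)
(t/45)*E(6) = (6/45)*(6*(-4 + 6)) = ((1/45)*6)*(6*2) = (2/15)*12 = 8/5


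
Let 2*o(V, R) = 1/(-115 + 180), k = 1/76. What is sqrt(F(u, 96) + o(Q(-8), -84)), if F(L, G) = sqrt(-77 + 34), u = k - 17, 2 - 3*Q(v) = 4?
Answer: sqrt(130 + 16900*I*sqrt(43))/130 ≈ 1.8118 + 1.8097*I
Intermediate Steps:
Q(v) = -2/3 (Q(v) = 2/3 - 1/3*4 = 2/3 - 4/3 = -2/3)
k = 1/76 ≈ 0.013158
u = -1291/76 (u = 1/76 - 17 = -1291/76 ≈ -16.987)
o(V, R) = 1/130 (o(V, R) = 1/(2*(-115 + 180)) = (1/2)/65 = (1/2)*(1/65) = 1/130)
F(L, G) = I*sqrt(43) (F(L, G) = sqrt(-43) = I*sqrt(43))
sqrt(F(u, 96) + o(Q(-8), -84)) = sqrt(I*sqrt(43) + 1/130) = sqrt(1/130 + I*sqrt(43))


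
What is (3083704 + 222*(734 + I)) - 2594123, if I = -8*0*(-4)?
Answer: 652529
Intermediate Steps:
I = 0 (I = 0*(-4) = 0)
(3083704 + 222*(734 + I)) - 2594123 = (3083704 + 222*(734 + 0)) - 2594123 = (3083704 + 222*734) - 2594123 = (3083704 + 162948) - 2594123 = 3246652 - 2594123 = 652529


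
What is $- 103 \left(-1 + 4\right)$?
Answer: $-309$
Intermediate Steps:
$- 103 \left(-1 + 4\right) = \left(-103\right) 3 = -309$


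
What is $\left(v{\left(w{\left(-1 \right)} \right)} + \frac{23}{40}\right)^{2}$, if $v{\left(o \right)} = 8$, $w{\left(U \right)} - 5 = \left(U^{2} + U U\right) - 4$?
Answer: $\frac{117649}{1600} \approx 73.531$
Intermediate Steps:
$w{\left(U \right)} = 1 + 2 U^{2}$ ($w{\left(U \right)} = 5 - \left(4 - U^{2} - U U\right) = 5 + \left(\left(U^{2} + U^{2}\right) - 4\right) = 5 + \left(2 U^{2} - 4\right) = 5 + \left(-4 + 2 U^{2}\right) = 1 + 2 U^{2}$)
$\left(v{\left(w{\left(-1 \right)} \right)} + \frac{23}{40}\right)^{2} = \left(8 + \frac{23}{40}\right)^{2} = \left(\frac{343}{40}\right)^{2} = \frac{117649}{1600}$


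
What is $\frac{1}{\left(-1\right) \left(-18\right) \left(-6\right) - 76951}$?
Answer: $- \frac{1}{77059} \approx -1.2977 \cdot 10^{-5}$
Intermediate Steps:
$\frac{1}{\left(-1\right) \left(-18\right) \left(-6\right) - 76951} = \frac{1}{18 \left(-6\right) - 76951} = \frac{1}{-108 - 76951} = \frac{1}{-77059} = - \frac{1}{77059}$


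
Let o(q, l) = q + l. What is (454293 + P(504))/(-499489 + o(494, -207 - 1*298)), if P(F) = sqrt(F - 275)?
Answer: -50477/55500 - sqrt(229)/499500 ≈ -0.90953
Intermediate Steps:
P(F) = sqrt(-275 + F)
o(q, l) = l + q
(454293 + P(504))/(-499489 + o(494, -207 - 1*298)) = (454293 + sqrt(-275 + 504))/(-499489 + ((-207 - 1*298) + 494)) = (454293 + sqrt(229))/(-499489 + ((-207 - 298) + 494)) = (454293 + sqrt(229))/(-499489 + (-505 + 494)) = (454293 + sqrt(229))/(-499489 - 11) = (454293 + sqrt(229))/(-499500) = (454293 + sqrt(229))*(-1/499500) = -50477/55500 - sqrt(229)/499500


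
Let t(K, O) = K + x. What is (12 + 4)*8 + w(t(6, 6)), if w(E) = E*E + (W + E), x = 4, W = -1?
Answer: 237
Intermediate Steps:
t(K, O) = 4 + K (t(K, O) = K + 4 = 4 + K)
w(E) = -1 + E + E² (w(E) = E*E + (-1 + E) = E² + (-1 + E) = -1 + E + E²)
(12 + 4)*8 + w(t(6, 6)) = (12 + 4)*8 + (-1 + (4 + 6) + (4 + 6)²) = 16*8 + (-1 + 10 + 10²) = 128 + (-1 + 10 + 100) = 128 + 109 = 237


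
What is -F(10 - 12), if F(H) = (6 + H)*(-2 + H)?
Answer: 16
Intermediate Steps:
F(H) = (-2 + H)*(6 + H)
-F(10 - 12) = -(-12 + (10 - 12)**2 + 4*(10 - 12)) = -(-12 + (-2)**2 + 4*(-2)) = -(-12 + 4 - 8) = -1*(-16) = 16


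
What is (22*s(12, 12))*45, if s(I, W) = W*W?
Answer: 142560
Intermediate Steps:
s(I, W) = W²
(22*s(12, 12))*45 = (22*12²)*45 = (22*144)*45 = 3168*45 = 142560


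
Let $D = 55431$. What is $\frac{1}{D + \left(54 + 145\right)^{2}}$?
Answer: $\frac{1}{95032} \approx 1.0523 \cdot 10^{-5}$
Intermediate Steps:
$\frac{1}{D + \left(54 + 145\right)^{2}} = \frac{1}{55431 + \left(54 + 145\right)^{2}} = \frac{1}{55431 + 199^{2}} = \frac{1}{55431 + 39601} = \frac{1}{95032}$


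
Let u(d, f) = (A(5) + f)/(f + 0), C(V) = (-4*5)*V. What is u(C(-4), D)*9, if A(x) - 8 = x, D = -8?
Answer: -45/8 ≈ -5.6250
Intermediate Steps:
A(x) = 8 + x
C(V) = -20*V
u(d, f) = (13 + f)/f (u(d, f) = ((8 + 5) + f)/(f + 0) = (13 + f)/f)
u(C(-4), D)*9 = ((13 - 8)/(-8))*9 = -⅛*5*9 = -5/8*9 = -45/8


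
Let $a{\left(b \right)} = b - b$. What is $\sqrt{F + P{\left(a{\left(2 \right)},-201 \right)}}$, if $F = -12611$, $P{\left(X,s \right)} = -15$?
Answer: $i \sqrt{12626} \approx 112.37 i$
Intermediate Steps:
$a{\left(b \right)} = 0$
$\sqrt{F + P{\left(a{\left(2 \right)},-201 \right)}} = \sqrt{-12611 - 15} = \sqrt{-12626} = i \sqrt{12626}$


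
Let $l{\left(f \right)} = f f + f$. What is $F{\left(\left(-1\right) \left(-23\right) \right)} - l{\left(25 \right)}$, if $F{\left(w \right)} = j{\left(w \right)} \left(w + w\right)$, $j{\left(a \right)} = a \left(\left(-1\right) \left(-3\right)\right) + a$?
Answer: $3582$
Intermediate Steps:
$l{\left(f \right)} = f + f^{2}$ ($l{\left(f \right)} = f^{2} + f = f + f^{2}$)
$j{\left(a \right)} = 4 a$ ($j{\left(a \right)} = a 3 + a = 3 a + a = 4 a$)
$F{\left(w \right)} = 8 w^{2}$ ($F{\left(w \right)} = 4 w \left(w + w\right) = 4 w 2 w = 8 w^{2}$)
$F{\left(\left(-1\right) \left(-23\right) \right)} - l{\left(25 \right)} = 8 \left(\left(-1\right) \left(-23\right)\right)^{2} - 25 \left(1 + 25\right) = 8 \cdot 23^{2} - 25 \cdot 26 = 8 \cdot 529 - 650 = 4232 - 650 = 3582$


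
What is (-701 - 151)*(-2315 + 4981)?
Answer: -2271432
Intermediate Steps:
(-701 - 151)*(-2315 + 4981) = -852*2666 = -2271432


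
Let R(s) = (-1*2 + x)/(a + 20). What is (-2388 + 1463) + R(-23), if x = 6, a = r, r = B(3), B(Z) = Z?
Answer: -21271/23 ≈ -924.83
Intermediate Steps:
r = 3
a = 3
R(s) = 4/23 (R(s) = (-1*2 + 6)/(3 + 20) = (-2 + 6)/23 = 4*(1/23) = 4/23)
(-2388 + 1463) + R(-23) = (-2388 + 1463) + 4/23 = -925 + 4/23 = -21271/23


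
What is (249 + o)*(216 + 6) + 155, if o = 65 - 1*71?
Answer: 54101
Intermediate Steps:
o = -6 (o = 65 - 71 = -6)
(249 + o)*(216 + 6) + 155 = (249 - 6)*(216 + 6) + 155 = 243*222 + 155 = 53946 + 155 = 54101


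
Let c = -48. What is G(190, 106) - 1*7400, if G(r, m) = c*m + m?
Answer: -12382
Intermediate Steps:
G(r, m) = -47*m (G(r, m) = -48*m + m = -47*m)
G(190, 106) - 1*7400 = -47*106 - 1*7400 = -4982 - 7400 = -12382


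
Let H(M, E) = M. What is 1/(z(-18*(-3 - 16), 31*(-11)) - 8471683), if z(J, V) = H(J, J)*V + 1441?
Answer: -1/8586864 ≈ -1.1646e-7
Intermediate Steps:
z(J, V) = 1441 + J*V (z(J, V) = J*V + 1441 = 1441 + J*V)
1/(z(-18*(-3 - 16), 31*(-11)) - 8471683) = 1/((1441 + (-18*(-3 - 16))*(31*(-11))) - 8471683) = 1/((1441 - 18*(-19)*(-341)) - 8471683) = 1/((1441 + 342*(-341)) - 8471683) = 1/((1441 - 116622) - 8471683) = 1/(-115181 - 8471683) = 1/(-8586864) = -1/8586864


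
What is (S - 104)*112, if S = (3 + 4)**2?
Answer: -6160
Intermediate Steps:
S = 49 (S = 7**2 = 49)
(S - 104)*112 = (49 - 104)*112 = -55*112 = -6160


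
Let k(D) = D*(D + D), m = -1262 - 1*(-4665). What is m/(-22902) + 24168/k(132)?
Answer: 91521/167948 ≈ 0.54494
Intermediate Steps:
m = 3403 (m = -1262 + 4665 = 3403)
k(D) = 2*D² (k(D) = D*(2*D) = 2*D²)
m/(-22902) + 24168/k(132) = 3403/(-22902) + 24168/((2*132²)) = 3403*(-1/22902) + 24168/((2*17424)) = -3403/22902 + 24168/34848 = -3403/22902 + 24168*(1/34848) = -3403/22902 + 1007/1452 = 91521/167948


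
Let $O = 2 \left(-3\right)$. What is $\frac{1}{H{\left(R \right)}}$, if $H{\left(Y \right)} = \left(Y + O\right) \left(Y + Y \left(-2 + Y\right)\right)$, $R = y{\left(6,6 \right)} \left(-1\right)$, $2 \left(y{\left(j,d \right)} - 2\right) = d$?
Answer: $- \frac{1}{330} \approx -0.0030303$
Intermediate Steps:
$y{\left(j,d \right)} = 2 + \frac{d}{2}$
$O = -6$
$R = -5$ ($R = \left(2 + \frac{1}{2} \cdot 6\right) \left(-1\right) = \left(2 + 3\right) \left(-1\right) = 5 \left(-1\right) = -5$)
$H{\left(Y \right)} = \left(-6 + Y\right) \left(Y + Y \left(-2 + Y\right)\right)$ ($H{\left(Y \right)} = \left(Y - 6\right) \left(Y + Y \left(-2 + Y\right)\right) = \left(-6 + Y\right) \left(Y + Y \left(-2 + Y\right)\right)$)
$\frac{1}{H{\left(R \right)}} = \frac{1}{\left(-5\right) \left(6 + \left(-5\right)^{2} - -35\right)} = \frac{1}{\left(-5\right) \left(6 + 25 + 35\right)} = \frac{1}{\left(-5\right) 66} = \frac{1}{-330} = - \frac{1}{330}$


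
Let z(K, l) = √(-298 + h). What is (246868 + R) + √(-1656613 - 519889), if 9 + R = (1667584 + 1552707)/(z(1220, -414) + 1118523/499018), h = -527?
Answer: (-1883100643495*I + 1118523*√2176502 + 615935422310*√33 + 2495090*I*√71824566)/(-1118523*I + 2495090*√33) ≈ 2.5556e+5 - 1.0996e+5*I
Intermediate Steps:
z(K, l) = 5*I*√33 (z(K, l) = √(-298 - 527) = √(-825) = 5*I*√33)
R = -9 + 3220291/(1118523/499018 + 5*I*√33) (R = -9 + (1667584 + 1552707)/(5*I*√33 + 1118523/499018) = -9 + 3220291/(5*I*√33 + 1118523*(1/499018)) = -9 + 3220291/(5*I*√33 + 1118523/499018) = -9 + 3220291/(1118523/499018 + 5*I*√33) ≈ 8687.3 - 1.1144e+5*I)
(246868 + R) + √(-1656613 - 519889) = (246868 + (598529138448263671/68897246422943 - 4009567648209491420*I*√33/206691739268829)) + √(-1656613 - 519889) = (17607054568387356195/68897246422943 - 4009567648209491420*I*√33/206691739268829) + √(-2176502) = (17607054568387356195/68897246422943 - 4009567648209491420*I*√33/206691739268829) + I*√2176502 = 17607054568387356195/68897246422943 + I*√2176502 - 4009567648209491420*I*√33/206691739268829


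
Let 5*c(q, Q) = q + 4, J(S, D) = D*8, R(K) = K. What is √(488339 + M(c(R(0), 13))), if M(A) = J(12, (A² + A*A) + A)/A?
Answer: 3*√1356555/5 ≈ 698.83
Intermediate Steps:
J(S, D) = 8*D
c(q, Q) = ⅘ + q/5 (c(q, Q) = (q + 4)/5 = (4 + q)/5 = ⅘ + q/5)
M(A) = (8*A + 16*A²)/A (M(A) = (8*((A² + A*A) + A))/A = (8*((A² + A²) + A))/A = (8*(2*A² + A))/A = (8*(A + 2*A²))/A = (8*A + 16*A²)/A)
√(488339 + M(c(R(0), 13))) = √(488339 + (8 + 16*(⅘ + (⅕)*0))) = √(488339 + (8 + 16*(⅘ + 0))) = √(488339 + (8 + 16*(⅘))) = √(488339 + (8 + 64/5)) = √(488339 + 104/5) = √(2441799/5) = 3*√1356555/5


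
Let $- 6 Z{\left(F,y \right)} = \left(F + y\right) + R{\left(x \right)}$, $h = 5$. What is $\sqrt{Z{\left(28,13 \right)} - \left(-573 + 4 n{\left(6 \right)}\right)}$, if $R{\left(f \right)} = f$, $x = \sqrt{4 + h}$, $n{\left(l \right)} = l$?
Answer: $\frac{5 \sqrt{195}}{3} \approx 23.274$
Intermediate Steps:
$x = 3$ ($x = \sqrt{4 + 5} = \sqrt{9} = 3$)
$Z{\left(F,y \right)} = - \frac{1}{2} - \frac{F}{6} - \frac{y}{6}$ ($Z{\left(F,y \right)} = - \frac{\left(F + y\right) + 3}{6} = - \frac{3 + F + y}{6} = - \frac{1}{2} - \frac{F}{6} - \frac{y}{6}$)
$\sqrt{Z{\left(28,13 \right)} - \left(-573 + 4 n{\left(6 \right)}\right)} = \sqrt{\left(- \frac{1}{2} - \frac{14}{3} - \frac{13}{6}\right) + \left(\left(-4\right) 6 + 573\right)} = \sqrt{\left(- \frac{1}{2} - \frac{14}{3} - \frac{13}{6}\right) + \left(-24 + 573\right)} = \sqrt{- \frac{22}{3} + 549} = \sqrt{\frac{1625}{3}} = \frac{5 \sqrt{195}}{3}$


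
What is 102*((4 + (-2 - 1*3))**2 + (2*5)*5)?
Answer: 5202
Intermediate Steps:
102*((4 + (-2 - 1*3))**2 + (2*5)*5) = 102*((4 + (-2 - 3))**2 + 10*5) = 102*((4 - 5)**2 + 50) = 102*((-1)**2 + 50) = 102*(1 + 50) = 102*51 = 5202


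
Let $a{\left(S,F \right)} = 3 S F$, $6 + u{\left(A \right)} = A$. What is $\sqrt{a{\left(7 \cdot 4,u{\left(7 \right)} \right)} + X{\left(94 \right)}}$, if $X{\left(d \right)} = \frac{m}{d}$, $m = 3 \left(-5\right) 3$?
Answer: $\frac{\sqrt{737994}}{94} \approx 9.139$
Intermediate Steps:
$u{\left(A \right)} = -6 + A$
$m = -45$ ($m = \left(-15\right) 3 = -45$)
$a{\left(S,F \right)} = 3 F S$
$X{\left(d \right)} = - \frac{45}{d}$
$\sqrt{a{\left(7 \cdot 4,u{\left(7 \right)} \right)} + X{\left(94 \right)}} = \sqrt{3 \left(-6 + 7\right) 7 \cdot 4 - \frac{45}{94}} = \sqrt{3 \cdot 1 \cdot 28 - \frac{45}{94}} = \sqrt{84 - \frac{45}{94}} = \sqrt{\frac{7851}{94}} = \frac{\sqrt{737994}}{94}$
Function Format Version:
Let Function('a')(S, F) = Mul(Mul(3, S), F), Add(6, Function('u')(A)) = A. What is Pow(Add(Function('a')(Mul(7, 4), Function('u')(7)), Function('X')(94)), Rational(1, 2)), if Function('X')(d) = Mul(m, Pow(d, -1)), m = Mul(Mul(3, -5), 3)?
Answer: Mul(Rational(1, 94), Pow(737994, Rational(1, 2))) ≈ 9.1390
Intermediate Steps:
Function('u')(A) = Add(-6, A)
m = -45 (m = Mul(-15, 3) = -45)
Function('a')(S, F) = Mul(3, F, S)
Function('X')(d) = Mul(-45, Pow(d, -1))
Pow(Add(Function('a')(Mul(7, 4), Function('u')(7)), Function('X')(94)), Rational(1, 2)) = Pow(Add(Mul(3, Add(-6, 7), Mul(7, 4)), Mul(-45, Pow(94, -1))), Rational(1, 2)) = Pow(Add(Mul(3, 1, 28), Mul(-45, Rational(1, 94))), Rational(1, 2)) = Pow(Add(84, Rational(-45, 94)), Rational(1, 2)) = Pow(Rational(7851, 94), Rational(1, 2)) = Mul(Rational(1, 94), Pow(737994, Rational(1, 2)))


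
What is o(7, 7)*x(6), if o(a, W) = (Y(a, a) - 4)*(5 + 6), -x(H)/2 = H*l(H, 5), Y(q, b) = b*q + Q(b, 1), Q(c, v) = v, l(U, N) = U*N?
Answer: -182160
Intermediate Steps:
l(U, N) = N*U
Y(q, b) = 1 + b*q (Y(q, b) = b*q + 1 = 1 + b*q)
x(H) = -10*H**2 (x(H) = -2*H*5*H = -10*H**2)
o(a, W) = -33 + 11*a**2 (o(a, W) = ((1 + a*a) - 4)*(5 + 6) = ((1 + a**2) - 4)*11 = (-3 + a**2)*11 = -33 + 11*a**2)
o(7, 7)*x(6) = (-33 + 11*7**2)*(-10*6**2) = (-33 + 11*49)*(-10*36) = (-33 + 539)*(-360) = 506*(-360) = -182160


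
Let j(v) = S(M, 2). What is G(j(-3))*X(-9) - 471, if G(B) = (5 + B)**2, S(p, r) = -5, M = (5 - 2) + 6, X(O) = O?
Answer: -471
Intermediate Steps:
M = 9 (M = 3 + 6 = 9)
j(v) = -5
G(j(-3))*X(-9) - 471 = (5 - 5)**2*(-9) - 471 = 0**2*(-9) - 471 = 0*(-9) - 471 = 0 - 471 = -471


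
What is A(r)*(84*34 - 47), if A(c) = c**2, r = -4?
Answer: 44944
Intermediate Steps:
A(r)*(84*34 - 47) = (-4)**2*(84*34 - 47) = 16*(2856 - 47) = 16*2809 = 44944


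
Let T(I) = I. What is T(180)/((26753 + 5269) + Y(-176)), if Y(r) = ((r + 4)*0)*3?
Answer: 10/1779 ≈ 0.0056211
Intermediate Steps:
Y(r) = 0 (Y(r) = ((4 + r)*0)*3 = 0*3 = 0)
T(180)/((26753 + 5269) + Y(-176)) = 180/((26753 + 5269) + 0) = 180/(32022 + 0) = 180/32022 = 180*(1/32022) = 10/1779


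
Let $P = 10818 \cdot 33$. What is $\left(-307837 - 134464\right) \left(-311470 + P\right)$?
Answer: $-20135310724$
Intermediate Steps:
$P = 356994$
$\left(-307837 - 134464\right) \left(-311470 + P\right) = \left(-307837 - 134464\right) \left(-311470 + 356994\right) = \left(-442301\right) 45524 = -20135310724$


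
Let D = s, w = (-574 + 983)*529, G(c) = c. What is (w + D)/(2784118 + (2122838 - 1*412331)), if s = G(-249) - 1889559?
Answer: -1673447/4494625 ≈ -0.37232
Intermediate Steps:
s = -1889808 (s = -249 - 1889559 = -1889808)
w = 216361 (w = 409*529 = 216361)
D = -1889808
(w + D)/(2784118 + (2122838 - 1*412331)) = (216361 - 1889808)/(2784118 + (2122838 - 1*412331)) = -1673447/(2784118 + (2122838 - 412331)) = -1673447/(2784118 + 1710507) = -1673447/4494625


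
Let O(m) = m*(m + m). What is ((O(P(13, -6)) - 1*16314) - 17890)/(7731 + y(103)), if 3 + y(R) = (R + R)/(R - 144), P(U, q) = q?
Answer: -699706/158321 ≈ -4.4195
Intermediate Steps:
y(R) = -3 + 2*R/(-144 + R) (y(R) = -3 + (R + R)/(R - 144) = -3 + (2*R)/(-144 + R) = -3 + 2*R/(-144 + R))
O(m) = 2*m² (O(m) = m*(2*m) = 2*m²)
((O(P(13, -6)) - 1*16314) - 17890)/(7731 + y(103)) = ((2*(-6)² - 1*16314) - 17890)/(7731 + (432 - 1*103)/(-144 + 103)) = ((2*36 - 16314) - 17890)/(7731 + (432 - 103)/(-41)) = ((72 - 16314) - 17890)/(7731 - 1/41*329) = (-16242 - 17890)/(7731 - 329/41) = -34132/316642/41 = -34132*41/316642 = -699706/158321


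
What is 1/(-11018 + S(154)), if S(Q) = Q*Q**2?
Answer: 1/3641246 ≈ 2.7463e-7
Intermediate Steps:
S(Q) = Q**3
1/(-11018 + S(154)) = 1/(-11018 + 154**3) = 1/(-11018 + 3652264) = 1/3641246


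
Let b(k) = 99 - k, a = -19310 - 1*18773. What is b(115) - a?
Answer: 38067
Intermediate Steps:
a = -38083 (a = -19310 - 18773 = -38083)
b(115) - a = (99 - 1*115) - 1*(-38083) = (99 - 115) + 38083 = -16 + 38083 = 38067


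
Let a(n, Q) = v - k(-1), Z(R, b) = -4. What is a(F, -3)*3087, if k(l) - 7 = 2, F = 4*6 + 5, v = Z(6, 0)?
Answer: -40131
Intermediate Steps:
v = -4
F = 29 (F = 24 + 5 = 29)
k(l) = 9 (k(l) = 7 + 2 = 9)
a(n, Q) = -13 (a(n, Q) = -4 - 1*9 = -4 - 9 = -13)
a(F, -3)*3087 = -13*3087 = -40131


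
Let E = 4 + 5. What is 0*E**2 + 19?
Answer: 19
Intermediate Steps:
E = 9
0*E**2 + 19 = 0*9**2 + 19 = 0*81 + 19 = 0 + 19 = 19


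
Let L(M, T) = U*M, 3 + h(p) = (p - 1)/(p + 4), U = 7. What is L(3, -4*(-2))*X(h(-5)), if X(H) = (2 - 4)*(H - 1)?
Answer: -84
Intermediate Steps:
h(p) = -3 + (-1 + p)/(4 + p) (h(p) = -3 + (p - 1)/(p + 4) = -3 + (-1 + p)/(4 + p))
L(M, T) = 7*M
X(H) = 2 - 2*H (X(H) = -2*(-1 + H) = 2 - 2*H)
L(3, -4*(-2))*X(h(-5)) = (7*3)*(2 - 2*(-13 - 2*(-5))/(4 - 5)) = 21*(2 - 2*(-13 + 10)/(-1)) = 21*(2 - (-2)*(-3)) = 21*(2 - 2*3) = 21*(2 - 6) = 21*(-4) = -84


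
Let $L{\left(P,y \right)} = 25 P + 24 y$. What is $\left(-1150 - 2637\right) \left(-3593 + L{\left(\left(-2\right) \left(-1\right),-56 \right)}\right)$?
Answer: $18507069$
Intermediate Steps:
$L{\left(P,y \right)} = 24 y + 25 P$
$\left(-1150 - 2637\right) \left(-3593 + L{\left(\left(-2\right) \left(-1\right),-56 \right)}\right) = \left(-1150 - 2637\right) \left(-3593 + \left(24 \left(-56\right) + 25 \left(\left(-2\right) \left(-1\right)\right)\right)\right) = - 3787 \left(-3593 + \left(-1344 + 25 \cdot 2\right)\right) = - 3787 \left(-3593 + \left(-1344 + 50\right)\right) = - 3787 \left(-3593 - 1294\right) = \left(-3787\right) \left(-4887\right) = 18507069$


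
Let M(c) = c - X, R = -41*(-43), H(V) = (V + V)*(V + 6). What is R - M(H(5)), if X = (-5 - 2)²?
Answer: 1702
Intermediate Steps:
X = 49 (X = (-7)² = 49)
H(V) = 2*V*(6 + V) (H(V) = (2*V)*(6 + V) = 2*V*(6 + V))
R = 1763
M(c) = -49 + c (M(c) = c - 1*49 = c - 49 = -49 + c)
R - M(H(5)) = 1763 - (-49 + 2*5*(6 + 5)) = 1763 - (-49 + 2*5*11) = 1763 - (-49 + 110) = 1763 - 1*61 = 1763 - 61 = 1702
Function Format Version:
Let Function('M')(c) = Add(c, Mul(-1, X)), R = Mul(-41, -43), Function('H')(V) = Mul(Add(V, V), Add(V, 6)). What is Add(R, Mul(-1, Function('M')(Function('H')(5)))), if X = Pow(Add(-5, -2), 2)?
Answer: 1702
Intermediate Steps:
X = 49 (X = Pow(-7, 2) = 49)
Function('H')(V) = Mul(2, V, Add(6, V)) (Function('H')(V) = Mul(Mul(2, V), Add(6, V)) = Mul(2, V, Add(6, V)))
R = 1763
Function('M')(c) = Add(-49, c) (Function('M')(c) = Add(c, Mul(-1, 49)) = Add(c, -49) = Add(-49, c))
Add(R, Mul(-1, Function('M')(Function('H')(5)))) = Add(1763, Mul(-1, Add(-49, Mul(2, 5, Add(6, 5))))) = Add(1763, Mul(-1, Add(-49, Mul(2, 5, 11)))) = Add(1763, Mul(-1, Add(-49, 110))) = Add(1763, Mul(-1, 61)) = Add(1763, -61) = 1702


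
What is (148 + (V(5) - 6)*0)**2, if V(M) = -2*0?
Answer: 21904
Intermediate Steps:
V(M) = 0
(148 + (V(5) - 6)*0)**2 = (148 + (0 - 6)*0)**2 = (148 - 6*0)**2 = (148 + 0)**2 = 148**2 = 21904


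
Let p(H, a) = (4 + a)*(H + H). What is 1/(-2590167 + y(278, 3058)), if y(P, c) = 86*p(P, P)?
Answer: 1/10893945 ≈ 9.1794e-8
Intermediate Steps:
p(H, a) = 2*H*(4 + a) (p(H, a) = (4 + a)*(2*H) = 2*H*(4 + a))
y(P, c) = 172*P*(4 + P) (y(P, c) = 86*(2*P*(4 + P)) = 172*P*(4 + P))
1/(-2590167 + y(278, 3058)) = 1/(-2590167 + 172*278*(4 + 278)) = 1/(-2590167 + 172*278*282) = 1/(-2590167 + 13484112) = 1/10893945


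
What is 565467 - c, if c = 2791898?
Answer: -2226431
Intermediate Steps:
565467 - c = 565467 - 1*2791898 = 565467 - 2791898 = -2226431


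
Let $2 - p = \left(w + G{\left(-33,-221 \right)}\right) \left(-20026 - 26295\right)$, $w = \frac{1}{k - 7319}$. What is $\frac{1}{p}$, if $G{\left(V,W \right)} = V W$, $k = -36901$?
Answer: $\frac{4020}{1358032596889} \approx 2.9602 \cdot 10^{-9}$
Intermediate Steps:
$w = - \frac{1}{44220}$ ($w = \frac{1}{-36901 - 7319} = \frac{1}{-44220} = - \frac{1}{44220} \approx -2.2614 \cdot 10^{-5}$)
$p = \frac{1358032596889}{4020}$ ($p = 2 - \left(- \frac{1}{44220} - -7293\right) \left(-20026 - 26295\right) = 2 - \left(- \frac{1}{44220} + 7293\right) \left(-46321\right) = 2 - \frac{322496459}{44220} \left(-46321\right) = 2 - - \frac{1358032588849}{4020} = 2 + \frac{1358032588849}{4020} = \frac{1358032596889}{4020} \approx 3.3782 \cdot 10^{8}$)
$\frac{1}{p} = \frac{1}{\frac{1358032596889}{4020}} = \frac{4020}{1358032596889}$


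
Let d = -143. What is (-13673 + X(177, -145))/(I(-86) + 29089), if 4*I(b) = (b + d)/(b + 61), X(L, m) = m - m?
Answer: -1367300/2909129 ≈ -0.47000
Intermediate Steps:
X(L, m) = 0
I(b) = (-143 + b)/(4*(61 + b)) (I(b) = ((b - 143)/(b + 61))/4 = ((-143 + b)/(61 + b))/4 = (-143 + b)/(4*(61 + b)))
(-13673 + X(177, -145))/(I(-86) + 29089) = (-13673 + 0)/((-143 - 86)/(4*(61 - 86)) + 29089) = -13673/((¼)*(-229)/(-25) + 29089) = -13673/((¼)*(-1/25)*(-229) + 29089) = -13673/(229/100 + 29089) = -13673/2909129/100 = -13673*100/2909129 = -1367300/2909129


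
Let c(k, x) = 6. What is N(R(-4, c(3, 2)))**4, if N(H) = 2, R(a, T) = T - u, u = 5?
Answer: 16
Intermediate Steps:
R(a, T) = -5 + T (R(a, T) = T - 1*5 = T - 5 = -5 + T)
N(R(-4, c(3, 2)))**4 = 2**4 = 16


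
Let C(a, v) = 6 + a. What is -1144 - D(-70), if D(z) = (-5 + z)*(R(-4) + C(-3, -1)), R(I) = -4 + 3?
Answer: -994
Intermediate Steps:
R(I) = -1
D(z) = -10 + 2*z (D(z) = (-5 + z)*(-1 + (6 - 3)) = (-5 + z)*(-1 + 3) = (-5 + z)*2 = -10 + 2*z)
-1144 - D(-70) = -1144 - (-10 + 2*(-70)) = -1144 - (-10 - 140) = -1144 - 1*(-150) = -1144 + 150 = -994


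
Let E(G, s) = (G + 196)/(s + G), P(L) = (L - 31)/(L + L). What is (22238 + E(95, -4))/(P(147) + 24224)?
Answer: 42502929/46292818 ≈ 0.91813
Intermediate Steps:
P(L) = (-31 + L)/(2*L) (P(L) = (-31 + L)/((2*L)) = (-31 + L)*(1/(2*L)) = (-31 + L)/(2*L))
E(G, s) = (196 + G)/(G + s)
(22238 + E(95, -4))/(P(147) + 24224) = (22238 + (196 + 95)/(95 - 4))/((½)*(-31 + 147)/147 + 24224) = (22238 + 291/91)/((½)*(1/147)*116 + 24224) = (22238 + (1/91)*291)/(58/147 + 24224) = (22238 + 291/91)/(3560986/147) = (2023949/91)*(147/3560986) = 42502929/46292818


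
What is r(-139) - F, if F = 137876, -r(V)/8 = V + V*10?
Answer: -125644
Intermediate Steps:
r(V) = -88*V (r(V) = -8*(V + V*10) = -8*(V + 10*V) = -88*V)
r(-139) - F = -88*(-139) - 1*137876 = 12232 - 137876 = -125644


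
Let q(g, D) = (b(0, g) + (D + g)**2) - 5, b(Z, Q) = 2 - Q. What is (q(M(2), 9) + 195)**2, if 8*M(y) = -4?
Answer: 1121481/16 ≈ 70093.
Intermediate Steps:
M(y) = -1/2 (M(y) = (1/8)*(-4) = -1/2)
q(g, D) = -3 + (D + g)**2 - g (q(g, D) = ((2 - g) + (D + g)**2) - 5 = (2 + (D + g)**2 - g) - 5 = -3 + (D + g)**2 - g)
(q(M(2), 9) + 195)**2 = ((-3 + (9 - 1/2)**2 - 1*(-1/2)) + 195)**2 = ((-3 + (17/2)**2 + 1/2) + 195)**2 = ((-3 + 289/4 + 1/2) + 195)**2 = (279/4 + 195)**2 = (1059/4)**2 = 1121481/16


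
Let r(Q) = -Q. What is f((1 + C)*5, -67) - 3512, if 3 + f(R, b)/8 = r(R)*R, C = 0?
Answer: -3736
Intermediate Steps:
f(R, b) = -24 - 8*R² (f(R, b) = -24 + 8*((-R)*R) = -24 + 8*(-R²) = -24 - 8*R²)
f((1 + C)*5, -67) - 3512 = (-24 - 8*25*(1 + 0)²) - 3512 = (-24 - 8*(1*5)²) - 3512 = (-24 - 8*5²) - 3512 = (-24 - 8*25) - 3512 = (-24 - 200) - 3512 = -224 - 3512 = -3736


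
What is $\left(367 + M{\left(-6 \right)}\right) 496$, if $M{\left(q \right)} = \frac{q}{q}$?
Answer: $182528$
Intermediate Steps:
$M{\left(q \right)} = 1$
$\left(367 + M{\left(-6 \right)}\right) 496 = \left(367 + 1\right) 496 = 368 \cdot 496 = 182528$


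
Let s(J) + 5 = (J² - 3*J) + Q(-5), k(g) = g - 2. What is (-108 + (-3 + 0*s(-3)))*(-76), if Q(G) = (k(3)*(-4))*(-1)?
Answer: 8436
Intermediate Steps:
k(g) = -2 + g
Q(G) = 4 (Q(G) = ((-2 + 3)*(-4))*(-1) = (1*(-4))*(-1) = -4*(-1) = 4)
s(J) = -1 + J² - 3*J (s(J) = -5 + ((J² - 3*J) + 4) = -5 + (4 + J² - 3*J) = -1 + J² - 3*J)
(-108 + (-3 + 0*s(-3)))*(-76) = (-108 + (-3 + 0*(-1 + (-3)² - 3*(-3))))*(-76) = (-108 + (-3 + 0*(-1 + 9 + 9)))*(-76) = (-108 + (-3 + 0*17))*(-76) = (-108 + (-3 + 0))*(-76) = (-108 - 3)*(-76) = -111*(-76) = 8436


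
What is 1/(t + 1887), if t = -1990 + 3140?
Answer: 1/3037 ≈ 0.00032927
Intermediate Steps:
t = 1150
1/(t + 1887) = 1/(1150 + 1887) = 1/3037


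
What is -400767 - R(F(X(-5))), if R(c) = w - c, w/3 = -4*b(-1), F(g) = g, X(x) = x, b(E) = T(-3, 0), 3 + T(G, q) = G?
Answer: -400844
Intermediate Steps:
T(G, q) = -3 + G
b(E) = -6 (b(E) = -3 - 3 = -6)
w = 72 (w = 3*(-4*(-6)) = 3*24 = 72)
R(c) = 72 - c
-400767 - R(F(X(-5))) = -400767 - (72 - 1*(-5)) = -400767 - (72 + 5) = -400767 - 1*77 = -400767 - 77 = -400844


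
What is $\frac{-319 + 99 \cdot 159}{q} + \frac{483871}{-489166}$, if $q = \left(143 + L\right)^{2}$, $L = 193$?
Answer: $- \frac{11770795591}{13806221184} \approx -0.85257$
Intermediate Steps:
$q = 112896$ ($q = \left(143 + 193\right)^{2} = 336^{2} = 112896$)
$\frac{-319 + 99 \cdot 159}{q} + \frac{483871}{-489166} = \frac{-319 + 99 \cdot 159}{112896} + \frac{483871}{-489166} = \left(-319 + 15741\right) \frac{1}{112896} + 483871 \left(- \frac{1}{489166}\right) = 15422 \cdot \frac{1}{112896} - \frac{483871}{489166} = \frac{7711}{56448} - \frac{483871}{489166} = - \frac{11770795591}{13806221184}$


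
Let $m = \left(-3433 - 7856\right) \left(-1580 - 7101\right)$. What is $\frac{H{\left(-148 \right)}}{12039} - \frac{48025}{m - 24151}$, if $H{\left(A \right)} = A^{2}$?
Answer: $\frac{126204743521}{69384055686} \approx 1.8189$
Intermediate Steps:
$m = 97999809$ ($m = \left(-11289\right) \left(-8681\right) = 97999809$)
$\frac{H{\left(-148 \right)}}{12039} - \frac{48025}{m - 24151} = \frac{\left(-148\right)^{2}}{12039} - \frac{48025}{97999809 - 24151} = 21904 \cdot \frac{1}{12039} - \frac{48025}{97999809 - 24151} = \frac{21904}{12039} - \frac{48025}{97975658} = \frac{21904}{12039} - \frac{2825}{5763274} = \frac{126204743521}{69384055686}$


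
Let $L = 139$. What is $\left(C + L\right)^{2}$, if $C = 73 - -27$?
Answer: $57121$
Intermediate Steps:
$C = 100$ ($C = 73 + 27 = 100$)
$\left(C + L\right)^{2} = \left(100 + 139\right)^{2} = 239^{2} = 57121$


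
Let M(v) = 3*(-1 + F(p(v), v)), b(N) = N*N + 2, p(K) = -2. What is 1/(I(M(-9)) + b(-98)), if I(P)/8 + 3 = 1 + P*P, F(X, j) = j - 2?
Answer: 1/19958 ≈ 5.0105e-5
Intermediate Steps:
b(N) = 2 + N² (b(N) = N² + 2 = 2 + N²)
F(X, j) = -2 + j
M(v) = -9 + 3*v (M(v) = 3*(-1 + (-2 + v)) = 3*(-3 + v) = -9 + 3*v)
I(P) = -16 + 8*P² (I(P) = -24 + 8*(1 + P*P) = -24 + 8*(1 + P²) = -24 + (8 + 8*P²) = -16 + 8*P²)
1/(I(M(-9)) + b(-98)) = 1/((-16 + 8*(-9 + 3*(-9))²) + (2 + (-98)²)) = 1/((-16 + 8*(-9 - 27)²) + (2 + 9604)) = 1/((-16 + 8*(-36)²) + 9606) = 1/((-16 + 8*1296) + 9606) = 1/((-16 + 10368) + 9606) = 1/(10352 + 9606) = 1/19958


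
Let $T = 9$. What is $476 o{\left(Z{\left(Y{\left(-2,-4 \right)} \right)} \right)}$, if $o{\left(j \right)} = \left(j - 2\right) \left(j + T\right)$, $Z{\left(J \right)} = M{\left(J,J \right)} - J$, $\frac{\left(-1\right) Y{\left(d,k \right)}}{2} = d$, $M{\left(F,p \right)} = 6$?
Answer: $0$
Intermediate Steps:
$Y{\left(d,k \right)} = - 2 d$
$Z{\left(J \right)} = 6 - J$
$o{\left(j \right)} = \left(-2 + j\right) \left(9 + j\right)$ ($o{\left(j \right)} = \left(j - 2\right) \left(j + 9\right) = \left(-2 + j\right) \left(9 + j\right)$)
$476 o{\left(Z{\left(Y{\left(-2,-4 \right)} \right)} \right)} = 476 \left(-18 + \left(6 - \left(-2\right) \left(-2\right)\right)^{2} + 7 \left(6 - \left(-2\right) \left(-2\right)\right)\right) = 476 \left(-18 + \left(6 - 4\right)^{2} + 7 \left(6 - 4\right)\right) = 476 \left(-18 + 2^{2} + 7 \cdot 2\right) = 476 \left(-18 + 4 + 14\right) = 476 \cdot 0 = 0$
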